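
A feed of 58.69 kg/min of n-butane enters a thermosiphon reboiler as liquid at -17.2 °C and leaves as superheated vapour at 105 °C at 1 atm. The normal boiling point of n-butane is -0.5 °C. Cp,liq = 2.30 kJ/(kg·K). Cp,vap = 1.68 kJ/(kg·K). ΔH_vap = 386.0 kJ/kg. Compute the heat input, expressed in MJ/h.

Q = 2120 MJ/h

liquid -17.2→-0.5 °C: 38.41 kJ/kg
vaporisation at -0.5 °C: 386 kJ/kg
vapour -0.5→105 °C: 177.24 kJ/kg
Δh = 38.41 + 386 + 177.24 = 601.65 kJ/kg
Q = ṁ·Δh = 58.69 kg/min × 601.65 kJ/kg = 35311 kJ/min
|Q| = 588.51 kW = 2118.7 MJ/h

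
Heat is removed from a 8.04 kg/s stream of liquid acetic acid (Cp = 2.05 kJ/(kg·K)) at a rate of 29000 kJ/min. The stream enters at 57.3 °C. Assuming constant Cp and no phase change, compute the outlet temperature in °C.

Q = 29000 kJ/min = 483.33 kJ/s
ΔT = Q/(ṁ·Cp) = 483.33/(8.04×2.05) = 29.325 K
T_out = 57.3 − 29.325 = 27.975 °C

T_out = 28.0 °C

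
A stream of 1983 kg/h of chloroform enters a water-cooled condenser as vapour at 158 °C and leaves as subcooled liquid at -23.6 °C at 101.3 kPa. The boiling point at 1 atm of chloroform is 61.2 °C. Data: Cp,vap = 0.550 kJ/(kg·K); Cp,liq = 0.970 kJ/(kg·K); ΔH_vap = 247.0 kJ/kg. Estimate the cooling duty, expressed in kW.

vapour 158→61.2 °C: -53.24 kJ/kg
condensation at 61.2 °C: -247 kJ/kg
liquid 61.2→-23.6 °C: -82.256 kJ/kg
Δh = -53.24 + -247 + -82.256 = -382.5 kJ/kg
Q = ṁ·Δh = 1983 kg/h × -382.5 kJ/kg = -758490 kJ/h
|Q| = 210.69 kW

Q_c = 211 kW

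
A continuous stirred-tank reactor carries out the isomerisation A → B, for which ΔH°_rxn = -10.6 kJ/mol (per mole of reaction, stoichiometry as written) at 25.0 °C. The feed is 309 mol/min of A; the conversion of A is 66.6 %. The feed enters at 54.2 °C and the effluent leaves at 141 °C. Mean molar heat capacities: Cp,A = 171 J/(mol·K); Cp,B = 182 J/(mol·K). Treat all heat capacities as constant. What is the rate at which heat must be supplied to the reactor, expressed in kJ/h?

Q_in = 160000 kJ/h

Extent of reaction ξ = 0.666 × 309 = 205.79 mol/min
Reaction term: ξ·ΔH°_rxn = 205.79 × -10.6 = -2181.4 kJ/min
Sensible, feed 54.2→25 °C: -1542.9 kJ/min
Outlet flows (mol/min): A 103.21, B 205.79
Sensible, products 25→141 °C: 6391.9 kJ/min
Q = ΔH = 2667.6 kJ/min = 44.46 kW
Heat supplied = 160060 kJ/h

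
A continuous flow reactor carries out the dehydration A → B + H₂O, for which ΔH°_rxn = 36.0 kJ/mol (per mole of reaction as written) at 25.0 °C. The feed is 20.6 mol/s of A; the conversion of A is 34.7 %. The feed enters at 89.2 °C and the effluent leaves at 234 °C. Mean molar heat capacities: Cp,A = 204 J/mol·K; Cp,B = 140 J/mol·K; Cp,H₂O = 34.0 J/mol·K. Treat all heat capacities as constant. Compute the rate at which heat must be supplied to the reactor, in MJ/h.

Extent of reaction ξ = 0.347 × 20.6 = 7.1482 mol/s
Reaction term: ξ·ΔH°_rxn = 7.1482 × 36.0 = 257.34 kJ/s
Sensible, feed 89.2→25 °C: -269.79 kJ/s
Outlet flows (mol/s): A 13.452, B 7.1482, H₂O 7.1482
Sensible, products 25→234 °C: 833.48 kJ/s
Q = ΔH = 821.02 kJ/s = 821.02 kW
Heat supplied = 2955.7 MJ/h

Q_in = 2960 MJ/h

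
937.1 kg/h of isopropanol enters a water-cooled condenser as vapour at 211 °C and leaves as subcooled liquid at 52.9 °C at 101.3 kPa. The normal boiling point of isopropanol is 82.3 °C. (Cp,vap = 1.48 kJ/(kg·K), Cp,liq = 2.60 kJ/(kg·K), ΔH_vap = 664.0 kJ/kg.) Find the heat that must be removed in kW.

Q_c = 242 kW

vapour 211→82.3 °C: -190.48 kJ/kg
condensation at 82.3 °C: -664 kJ/kg
liquid 82.3→52.9 °C: -76.44 kJ/kg
Δh = -190.48 + -664 + -76.44 = -930.92 kJ/kg
Q = ṁ·Δh = 937.1 kg/h × -930.92 kJ/kg = -872360 kJ/h
|Q| = 242.32 kW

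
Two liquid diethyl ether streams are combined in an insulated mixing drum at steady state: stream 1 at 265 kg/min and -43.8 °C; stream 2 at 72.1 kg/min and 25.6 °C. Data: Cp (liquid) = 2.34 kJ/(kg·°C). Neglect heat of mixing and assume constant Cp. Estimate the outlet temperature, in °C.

T_out = -29.0 °C

Adiabatic, steady state ⇒ Σ ṁᵢCp,ᵢ(T_out − Tᵢ) = 0
T_out = Σ ṁᵢCp,ᵢTᵢ / Σ ṁᵢCp,ᵢ
      = -22841 / 788.81 = -28.957 °C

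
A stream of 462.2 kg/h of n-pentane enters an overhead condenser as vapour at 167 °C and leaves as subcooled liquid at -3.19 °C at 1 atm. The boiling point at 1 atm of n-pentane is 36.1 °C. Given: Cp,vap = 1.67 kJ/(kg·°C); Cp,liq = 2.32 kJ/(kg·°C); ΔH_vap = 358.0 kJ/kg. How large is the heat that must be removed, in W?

Q_c = 85700 W

vapour 167→36.1 °C: -218.6 kJ/kg
condensation at 36.1 °C: -358 kJ/kg
liquid 36.1→-3.19 °C: -91.153 kJ/kg
Δh = -218.6 + -358 + -91.153 = -667.76 kJ/kg
Q = ṁ·Δh = 462.2 kg/h × -667.76 kJ/kg = -308640 kJ/h
|Q| = 85.732 kW = 85732 W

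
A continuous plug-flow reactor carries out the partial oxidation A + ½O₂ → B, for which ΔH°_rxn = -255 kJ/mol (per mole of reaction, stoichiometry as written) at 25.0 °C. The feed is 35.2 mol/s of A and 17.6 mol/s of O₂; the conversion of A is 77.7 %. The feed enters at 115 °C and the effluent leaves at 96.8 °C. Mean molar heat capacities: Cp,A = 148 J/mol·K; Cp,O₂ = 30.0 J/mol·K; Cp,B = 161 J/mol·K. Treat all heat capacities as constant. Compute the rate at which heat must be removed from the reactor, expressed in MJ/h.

Q_out = 25500 MJ/h

Extent of reaction ξ = 0.777 × 35.2 = 27.35 mol/s
Reaction term: ξ·ΔH°_rxn = 27.35 × -255 = -6974.4 kJ/s
Sensible, feed 115→25 °C: -516.38 kJ/s
Outlet flows (mol/s): A 7.8496, O₂ 3.9248, B 27.35
Sensible, products 25→96.8 °C: 408.03 kJ/s
Q = ΔH = -7082.7 kJ/s = -7082.7 kW
Heat removed = 25498 MJ/h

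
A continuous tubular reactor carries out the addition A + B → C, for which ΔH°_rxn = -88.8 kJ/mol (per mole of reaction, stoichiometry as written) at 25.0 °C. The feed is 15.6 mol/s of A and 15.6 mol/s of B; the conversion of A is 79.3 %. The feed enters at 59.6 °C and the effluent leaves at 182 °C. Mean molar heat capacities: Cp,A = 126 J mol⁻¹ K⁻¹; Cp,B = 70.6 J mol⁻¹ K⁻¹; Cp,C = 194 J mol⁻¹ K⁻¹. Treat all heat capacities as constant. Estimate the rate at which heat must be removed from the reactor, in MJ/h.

Extent of reaction ξ = 0.793 × 15.6 = 12.371 mol/s
Reaction term: ξ·ΔH°_rxn = 12.371 × -88.8 = -1098.5 kJ/s
Sensible, feed 59.6→25 °C: -106.12 kJ/s
Outlet flows (mol/s): A 3.2292, B 3.2292, C 12.371
Sensible, products 25→182 °C: 476.46 kJ/s
Q = ΔH = -728.18 kJ/s = -728.18 kW
Heat removed = 2621.5 MJ/h

Q_out = 2620 MJ/h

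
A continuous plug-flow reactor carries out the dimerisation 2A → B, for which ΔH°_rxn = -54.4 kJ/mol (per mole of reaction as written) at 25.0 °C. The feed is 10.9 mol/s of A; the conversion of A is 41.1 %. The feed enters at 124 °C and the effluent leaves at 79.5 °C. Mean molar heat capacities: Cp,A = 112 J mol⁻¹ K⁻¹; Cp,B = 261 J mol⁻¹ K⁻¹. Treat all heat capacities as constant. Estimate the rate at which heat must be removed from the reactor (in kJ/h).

Extent of reaction ξ = 0.411 × 10.9 / 2 = 2.2399 mol/s
Reaction term: ξ·ΔH°_rxn = 2.2399 × -54.4 = -121.85 kJ/s
Sensible, feed 124→25 °C: -120.86 kJ/s
Outlet flows (mol/s): A 6.4201, B 2.2399
Sensible, products 25→79.5 °C: 71.05 kJ/s
Q = ΔH = -171.66 kJ/s = -171.66 kW
Heat removed = 617980 kJ/h

Q_out = 618000 kJ/h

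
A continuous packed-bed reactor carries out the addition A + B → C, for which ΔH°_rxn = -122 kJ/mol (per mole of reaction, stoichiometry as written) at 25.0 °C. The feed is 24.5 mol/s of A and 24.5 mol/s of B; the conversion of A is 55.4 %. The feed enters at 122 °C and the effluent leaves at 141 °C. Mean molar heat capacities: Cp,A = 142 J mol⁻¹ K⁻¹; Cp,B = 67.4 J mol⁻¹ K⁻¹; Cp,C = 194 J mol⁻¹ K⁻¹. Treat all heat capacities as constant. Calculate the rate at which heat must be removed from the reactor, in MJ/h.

Q_out = 5700 MJ/h

Extent of reaction ξ = 0.554 × 24.5 = 13.573 mol/s
Reaction term: ξ·ΔH°_rxn = 13.573 × -122 = -1655.9 kJ/s
Sensible, feed 122→25 °C: -497.64 kJ/s
Outlet flows (mol/s): A 10.927, B 10.927, C 13.573
Sensible, products 25→141 °C: 570.87 kJ/s
Q = ΔH = -1582.7 kJ/s = -1582.7 kW
Heat removed = 5697.6 MJ/h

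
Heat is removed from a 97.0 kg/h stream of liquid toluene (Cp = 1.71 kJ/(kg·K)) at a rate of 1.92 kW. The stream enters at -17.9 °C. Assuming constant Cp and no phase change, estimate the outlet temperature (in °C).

Q = 1.92 kW = 6912 kJ/h
ΔT = Q/(ṁ·Cp) = 6912/(97.0×1.71) = 41.671 K
T_out = -17.9 − 41.671 = -59.571 °C

T_out = -59.6 °C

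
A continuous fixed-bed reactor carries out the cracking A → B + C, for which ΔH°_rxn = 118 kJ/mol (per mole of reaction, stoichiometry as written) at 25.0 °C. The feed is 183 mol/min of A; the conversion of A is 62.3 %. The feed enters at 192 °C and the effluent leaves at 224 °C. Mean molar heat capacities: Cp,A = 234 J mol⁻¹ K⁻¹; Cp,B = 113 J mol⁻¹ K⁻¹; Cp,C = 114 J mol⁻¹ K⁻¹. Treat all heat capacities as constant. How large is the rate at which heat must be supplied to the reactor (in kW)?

Q_in = 244 kW

Extent of reaction ξ = 0.623 × 183 = 114.01 mol/min
Reaction term: ξ·ΔH°_rxn = 114.01 × 118 = 13453 kJ/min
Sensible, feed 192→25 °C: -7151.3 kJ/min
Outlet flows (mol/min): A 68.991, B 114.01, C 114.01
Sensible, products 25→224 °C: 8362.8 kJ/min
Q = ΔH = 14665 kJ/min = 244.41 kW
Heat supplied = 244.41 kW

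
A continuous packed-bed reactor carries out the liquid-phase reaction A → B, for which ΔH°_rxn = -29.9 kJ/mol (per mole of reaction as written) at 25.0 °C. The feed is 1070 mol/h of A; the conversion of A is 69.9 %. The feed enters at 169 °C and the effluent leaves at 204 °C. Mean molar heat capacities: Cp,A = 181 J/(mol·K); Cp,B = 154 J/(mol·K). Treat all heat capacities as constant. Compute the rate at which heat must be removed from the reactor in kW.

Q_out = 5.33 kW

Extent of reaction ξ = 0.699 × 1070 = 747.93 mol/h
Reaction term: ξ·ΔH°_rxn = 747.93 × -29.9 = -22363 kJ/h
Sensible, feed 169→25 °C: -27888 kJ/h
Outlet flows (mol/h): A 322.07, B 747.93
Sensible, products 25→204 °C: 31052 kJ/h
Q = ΔH = -19199 kJ/h = -5.3332 kW
Heat removed = 5.3332 kW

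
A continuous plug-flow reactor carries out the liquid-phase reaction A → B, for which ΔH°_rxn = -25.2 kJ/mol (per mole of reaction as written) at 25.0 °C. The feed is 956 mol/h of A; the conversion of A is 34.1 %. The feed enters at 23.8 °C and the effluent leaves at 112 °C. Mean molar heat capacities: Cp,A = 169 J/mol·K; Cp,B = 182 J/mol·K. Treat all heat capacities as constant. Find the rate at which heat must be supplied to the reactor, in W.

Q_in = 1780 W

Extent of reaction ξ = 0.341 × 956 = 326 mol/h
Reaction term: ξ·ΔH°_rxn = 326 × -25.2 = -8215.1 kJ/h
Sensible, feed 23.8→25 °C: 193.88 kJ/h
Outlet flows (mol/h): A 630, B 326
Sensible, products 25→112 °C: 14425 kJ/h
Q = ΔH = 6403.5 kJ/h = 1.7788 kW
Heat supplied = 1778.8 W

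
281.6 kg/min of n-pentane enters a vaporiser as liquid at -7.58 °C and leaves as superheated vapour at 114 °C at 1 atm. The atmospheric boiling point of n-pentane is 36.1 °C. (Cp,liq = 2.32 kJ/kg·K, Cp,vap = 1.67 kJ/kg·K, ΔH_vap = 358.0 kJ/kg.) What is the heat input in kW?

liquid -7.58→36.1 °C: 101.34 kJ/kg
vaporisation at 36.1 °C: 358 kJ/kg
vapour 36.1→114 °C: 130.09 kJ/kg
Δh = 101.34 + 358 + 130.09 = 589.43 kJ/kg
Q = ṁ·Δh = 281.6 kg/min × 589.43 kJ/kg = 165980 kJ/min
|Q| = 2766.4 kW

Q = 2770 kW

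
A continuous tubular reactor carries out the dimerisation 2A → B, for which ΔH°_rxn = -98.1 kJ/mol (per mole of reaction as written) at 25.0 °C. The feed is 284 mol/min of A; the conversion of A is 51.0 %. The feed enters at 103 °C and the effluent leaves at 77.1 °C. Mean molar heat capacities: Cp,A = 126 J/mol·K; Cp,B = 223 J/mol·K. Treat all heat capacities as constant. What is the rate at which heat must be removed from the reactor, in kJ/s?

Extent of reaction ξ = 0.510 × 284 / 2 = 72.42 mol/min
Reaction term: ξ·ΔH°_rxn = 72.42 × -98.1 = -7104.4 kJ/min
Sensible, feed 103→25 °C: -2791.2 kJ/min
Outlet flows (mol/min): A 139.16, B 72.42
Sensible, products 25→77.1 °C: 1754.9 kJ/min
Q = ΔH = -8140.6 kJ/min = -135.68 kW
Heat removed = 135.68 kJ/s

Q_out = 136 kJ/s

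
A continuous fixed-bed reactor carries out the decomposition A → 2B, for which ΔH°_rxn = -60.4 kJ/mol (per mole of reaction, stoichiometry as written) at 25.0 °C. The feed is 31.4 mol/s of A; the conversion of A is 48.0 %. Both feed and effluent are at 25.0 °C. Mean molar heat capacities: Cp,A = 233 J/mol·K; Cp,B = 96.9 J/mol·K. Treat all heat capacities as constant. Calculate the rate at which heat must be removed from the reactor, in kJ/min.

Q_out = 54600 kJ/min

Extent of reaction ξ = 0.480 × 31.4 = 15.072 mol/s
Reaction term: ξ·ΔH°_rxn = 15.072 × -60.4 = -910.35 kJ/s
Q = ΔH = -910.35 kJ/s = -910.35 kW
Heat removed = 54621 kJ/min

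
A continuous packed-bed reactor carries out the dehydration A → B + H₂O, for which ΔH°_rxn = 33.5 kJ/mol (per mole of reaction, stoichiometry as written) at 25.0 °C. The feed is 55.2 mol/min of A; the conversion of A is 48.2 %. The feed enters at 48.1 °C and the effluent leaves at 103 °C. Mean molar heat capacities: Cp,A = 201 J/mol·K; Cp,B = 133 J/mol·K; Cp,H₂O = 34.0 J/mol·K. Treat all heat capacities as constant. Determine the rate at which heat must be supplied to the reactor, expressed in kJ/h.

Extent of reaction ξ = 0.482 × 55.2 = 26.606 mol/min
Reaction term: ξ·ΔH°_rxn = 26.606 × 33.5 = 891.31 kJ/min
Sensible, feed 48.1→25 °C: -256.3 kJ/min
Outlet flows (mol/min): A 28.594, B 26.606, H₂O 26.606
Sensible, products 25→103 °C: 794.87 kJ/min
Q = ΔH = 1429.9 kJ/min = 23.831 kW
Heat supplied = 85793 kJ/h

Q_in = 85800 kJ/h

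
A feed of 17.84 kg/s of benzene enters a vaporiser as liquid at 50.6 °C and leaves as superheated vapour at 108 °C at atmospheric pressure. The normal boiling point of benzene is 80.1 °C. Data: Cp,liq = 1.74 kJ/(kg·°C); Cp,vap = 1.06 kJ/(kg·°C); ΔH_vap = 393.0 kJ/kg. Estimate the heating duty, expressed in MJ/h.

Q = 30400 MJ/h

liquid 50.6→80.1 °C: 51.33 kJ/kg
vaporisation at 80.1 °C: 393 kJ/kg
vapour 80.1→108 °C: 29.574 kJ/kg
Δh = 51.33 + 393 + 29.574 = 473.9 kJ/kg
Q = ṁ·Δh = 17.84 kg/s × 473.9 kJ/kg = 8454.4 kJ/s
|Q| = 8454.4 kW = 30436 MJ/h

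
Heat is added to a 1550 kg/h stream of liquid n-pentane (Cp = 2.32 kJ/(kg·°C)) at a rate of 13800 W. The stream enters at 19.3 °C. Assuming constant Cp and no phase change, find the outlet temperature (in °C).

T_out = 33.1 °C

Q = 13800 W = 49680 kJ/h
ΔT = Q/(ṁ·Cp) = 49680/(1550×2.32) = 13.815 K
T_out = 19.3 + 13.815 = 33.115 °C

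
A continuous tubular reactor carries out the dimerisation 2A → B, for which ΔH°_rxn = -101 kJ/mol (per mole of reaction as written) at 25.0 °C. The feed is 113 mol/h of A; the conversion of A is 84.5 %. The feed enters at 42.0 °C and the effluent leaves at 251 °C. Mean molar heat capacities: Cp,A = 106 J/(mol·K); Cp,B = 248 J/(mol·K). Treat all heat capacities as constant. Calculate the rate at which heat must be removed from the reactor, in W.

Extent of reaction ξ = 0.845 × 113 / 2 = 47.742 mol/h
Reaction term: ξ·ΔH°_rxn = 47.742 × -101 = -4822 kJ/h
Sensible, feed 42.0→25 °C: -203.63 kJ/h
Outlet flows (mol/h): A 17.515, B 47.742
Sensible, products 25→251 °C: 3095.5 kJ/h
Q = ΔH = -1930.2 kJ/h = -0.53615 kW
Heat removed = 536.15 W

Q_out = 536 W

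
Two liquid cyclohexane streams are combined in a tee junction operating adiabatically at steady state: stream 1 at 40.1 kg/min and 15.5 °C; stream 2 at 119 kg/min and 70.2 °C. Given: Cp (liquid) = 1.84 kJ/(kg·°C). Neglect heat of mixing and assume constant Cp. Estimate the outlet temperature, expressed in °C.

Energy balance with Q = 0: Σ ṁᵢCp,ᵢ(T_out − Tᵢ) = 0
Σ ṁᵢCp,ᵢTᵢ = 40.1×1.84×15.5 + 119×1.84×70.2 = 16515
Σ ṁᵢCp,ᵢ = 40.1×1.84 + 119×1.84 = 292.74
T_out = 16515 / 292.74 = 56.413 °C

T_out = 56.4 °C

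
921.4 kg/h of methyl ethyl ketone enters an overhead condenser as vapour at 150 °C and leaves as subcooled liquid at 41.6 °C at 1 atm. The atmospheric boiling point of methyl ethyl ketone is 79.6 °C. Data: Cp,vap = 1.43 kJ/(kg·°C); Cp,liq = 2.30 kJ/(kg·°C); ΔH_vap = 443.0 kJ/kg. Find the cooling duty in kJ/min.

vapour 150→79.6 °C: -100.67 kJ/kg
condensation at 79.6 °C: -443 kJ/kg
liquid 79.6→41.6 °C: -87.4 kJ/kg
Δh = -100.67 + -443 + -87.4 = -631.07 kJ/kg
Q = ṁ·Δh = 921.4 kg/h × -631.07 kJ/kg = -581470 kJ/h
|Q| = 161.52 kW = 9691.2 kJ/min

Q_c = 9690 kJ/min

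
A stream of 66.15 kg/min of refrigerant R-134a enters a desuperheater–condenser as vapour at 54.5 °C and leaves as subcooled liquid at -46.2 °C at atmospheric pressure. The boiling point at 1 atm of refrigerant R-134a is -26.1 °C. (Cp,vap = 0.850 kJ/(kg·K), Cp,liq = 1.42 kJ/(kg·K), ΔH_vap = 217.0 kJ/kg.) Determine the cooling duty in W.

Q_c = 346000 W

vapour 54.5→-26.1 °C: -68.51 kJ/kg
condensation at -26.1 °C: -217 kJ/kg
liquid -26.1→-46.2 °C: -28.542 kJ/kg
Δh = -68.51 + -217 + -28.542 = -314.05 kJ/kg
Q = ṁ·Δh = 66.15 kg/min × -314.05 kJ/kg = -20775 kJ/min
|Q| = 346.24 kW = 346240 W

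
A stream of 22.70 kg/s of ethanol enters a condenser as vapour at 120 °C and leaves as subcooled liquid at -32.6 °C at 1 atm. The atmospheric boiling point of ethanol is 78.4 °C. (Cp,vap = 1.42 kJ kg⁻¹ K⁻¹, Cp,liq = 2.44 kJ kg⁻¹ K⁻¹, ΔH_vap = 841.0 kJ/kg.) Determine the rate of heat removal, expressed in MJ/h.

vapour 120→78.4 °C: -59.072 kJ/kg
condensation at 78.4 °C: -841 kJ/kg
liquid 78.4→-32.6 °C: -270.84 kJ/kg
Δh = -59.072 + -841 + -270.84 = -1170.9 kJ/kg
Q = ṁ·Δh = 22.70 kg/s × -1170.9 kJ/kg = -26580 kJ/s
|Q| = 26580 kW = 95687 MJ/h

Q_c = 95700 MJ/h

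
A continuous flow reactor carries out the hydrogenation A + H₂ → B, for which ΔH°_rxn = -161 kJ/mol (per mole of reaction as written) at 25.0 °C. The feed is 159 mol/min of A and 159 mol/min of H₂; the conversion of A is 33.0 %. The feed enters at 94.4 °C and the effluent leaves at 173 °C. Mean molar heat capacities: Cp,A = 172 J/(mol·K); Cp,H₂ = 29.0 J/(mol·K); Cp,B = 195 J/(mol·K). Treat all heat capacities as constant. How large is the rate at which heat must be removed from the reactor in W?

Extent of reaction ξ = 0.330 × 159 = 52.47 mol/min
Reaction term: ξ·ΔH°_rxn = 52.47 × -161 = -8447.7 kJ/min
Sensible, feed 94.4→25 °C: -2218 kJ/min
Outlet flows (mol/min): A 106.53, H₂ 106.53, B 52.47
Sensible, products 25→173 °C: 4683.3 kJ/min
Q = ΔH = -5982.3 kJ/min = -99.705 kW
Heat removed = 99705 W

Q_out = 99700 W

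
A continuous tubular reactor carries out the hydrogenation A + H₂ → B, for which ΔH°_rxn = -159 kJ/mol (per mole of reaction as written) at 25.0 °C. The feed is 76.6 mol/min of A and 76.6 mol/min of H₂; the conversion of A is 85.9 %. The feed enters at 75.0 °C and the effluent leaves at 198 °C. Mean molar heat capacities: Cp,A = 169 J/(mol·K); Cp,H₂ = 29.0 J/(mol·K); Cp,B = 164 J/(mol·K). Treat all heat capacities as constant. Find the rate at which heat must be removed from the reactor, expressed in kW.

Extent of reaction ξ = 0.859 × 76.6 = 65.799 mol/min
Reaction term: ξ·ΔH°_rxn = 65.799 × -159 = -10462 kJ/min
Sensible, feed 75.0→25 °C: -758.34 kJ/min
Outlet flows (mol/min): A 10.801, H₂ 10.801, B 65.799
Sensible, products 25→198 °C: 2236.8 kJ/min
Q = ΔH = -8983.6 kJ/min = -149.73 kW
Heat removed = 149.73 kW

Q_out = 150 kW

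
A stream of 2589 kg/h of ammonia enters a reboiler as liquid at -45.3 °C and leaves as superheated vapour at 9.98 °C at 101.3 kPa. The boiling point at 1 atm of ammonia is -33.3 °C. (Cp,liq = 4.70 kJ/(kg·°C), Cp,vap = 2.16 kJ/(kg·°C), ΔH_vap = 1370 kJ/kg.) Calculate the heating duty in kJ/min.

Q = 65600 kJ/min

liquid -45.3→-33.3 °C: 56.4 kJ/kg
vaporisation at -33.3 °C: 1370 kJ/kg
vapour -33.3→9.98 °C: 93.485 kJ/kg
Δh = 56.4 + 1370 + 93.485 = 1519.9 kJ/kg
Q = ṁ·Δh = 2589 kg/h × 1519.9 kJ/kg = 3.935e+06 kJ/h
|Q| = 1093.1 kW = 65583 kJ/min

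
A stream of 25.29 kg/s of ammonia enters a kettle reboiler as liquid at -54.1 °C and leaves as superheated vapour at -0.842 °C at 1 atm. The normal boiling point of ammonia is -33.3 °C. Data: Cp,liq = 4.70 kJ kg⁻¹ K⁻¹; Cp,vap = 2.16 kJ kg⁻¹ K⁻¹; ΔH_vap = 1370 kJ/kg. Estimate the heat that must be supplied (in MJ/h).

liquid -54.1→-33.3 °C: 97.76 kJ/kg
vaporisation at -33.3 °C: 1370 kJ/kg
vapour -33.3→-0.842 °C: 70.109 kJ/kg
Δh = 97.76 + 1370 + 70.109 = 1537.9 kJ/kg
Q = ṁ·Δh = 25.29 kg/s × 1537.9 kJ/kg = 38893 kJ/s
|Q| = 38893 kW = 140010 MJ/h

Q = 140000 MJ/h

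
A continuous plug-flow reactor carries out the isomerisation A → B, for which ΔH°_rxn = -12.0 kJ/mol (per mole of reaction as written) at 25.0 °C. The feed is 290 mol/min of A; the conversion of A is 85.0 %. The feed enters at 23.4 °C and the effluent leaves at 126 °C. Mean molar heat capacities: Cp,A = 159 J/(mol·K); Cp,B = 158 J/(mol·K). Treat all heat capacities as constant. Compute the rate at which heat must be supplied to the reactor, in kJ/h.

Q_in = 105000 kJ/h

Extent of reaction ξ = 0.850 × 290 = 246.5 mol/min
Reaction term: ξ·ΔH°_rxn = 246.5 × -12.0 = -2958 kJ/min
Sensible, feed 23.4→25 °C: 73.776 kJ/min
Outlet flows (mol/min): A 43.5, B 246.5
Sensible, products 25→126 °C: 4632.2 kJ/min
Q = ΔH = 1748 kJ/min = 29.133 kW
Heat supplied = 104880 kJ/h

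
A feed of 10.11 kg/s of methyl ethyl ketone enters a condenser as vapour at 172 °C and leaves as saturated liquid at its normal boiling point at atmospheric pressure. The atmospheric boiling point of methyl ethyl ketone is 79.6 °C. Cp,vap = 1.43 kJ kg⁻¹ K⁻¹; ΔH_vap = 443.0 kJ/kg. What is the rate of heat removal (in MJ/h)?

Q_c = 20900 MJ/h

vapour 172→79.6 °C: -132.13 kJ/kg
condensation at 79.6 °C: -443 kJ/kg
Δh = -132.13 + -443 = -575.13 kJ/kg
Q = ṁ·Δh = 10.11 kg/s × -575.13 kJ/kg = -5814.6 kJ/s
|Q| = 5814.6 kW = 20933 MJ/h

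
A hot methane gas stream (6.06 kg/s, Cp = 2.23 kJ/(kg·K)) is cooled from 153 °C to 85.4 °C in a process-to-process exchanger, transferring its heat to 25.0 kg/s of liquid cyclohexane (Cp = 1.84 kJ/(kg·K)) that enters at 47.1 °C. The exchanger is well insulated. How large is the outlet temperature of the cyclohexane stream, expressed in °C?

T_c,out = 67.0 °C

Heat released by hot stream: Q = 6.06 × 2.23 × (153 − 85.4) = 913.53 kJ/s
Energy balance on cold side (adiabatic exchanger): Q = ṁ_c·Cp_c·(T_c,out − T_c,in)
T_c,out = 47.1 + 913.53/(25.0 × 1.84) = 66.959 °C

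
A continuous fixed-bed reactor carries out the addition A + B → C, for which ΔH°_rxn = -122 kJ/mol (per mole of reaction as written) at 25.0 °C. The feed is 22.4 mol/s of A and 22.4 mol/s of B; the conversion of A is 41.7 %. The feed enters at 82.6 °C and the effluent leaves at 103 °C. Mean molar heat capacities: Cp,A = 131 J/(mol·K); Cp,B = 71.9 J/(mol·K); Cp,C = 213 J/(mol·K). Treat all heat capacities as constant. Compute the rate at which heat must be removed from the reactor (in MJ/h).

Extent of reaction ξ = 0.417 × 22.4 = 9.3408 mol/s
Reaction term: ξ·ΔH°_rxn = 9.3408 × -122 = -1139.6 kJ/s
Sensible, feed 82.6→25 °C: -261.79 kJ/s
Outlet flows (mol/s): A 13.059, B 13.059, C 9.3408
Sensible, products 25→103 °C: 361.87 kJ/s
Q = ΔH = -1039.5 kJ/s = -1039.5 kW
Heat removed = 3742.2 MJ/h

Q_out = 3740 MJ/h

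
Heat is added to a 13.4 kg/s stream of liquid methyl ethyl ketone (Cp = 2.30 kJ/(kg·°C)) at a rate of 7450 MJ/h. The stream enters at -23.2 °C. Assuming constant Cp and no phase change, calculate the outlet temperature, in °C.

T_out = 43.9 °C

Q = 7450 MJ/h = 2069.4 kJ/s
ΔT = Q/(ṁ·Cp) = 2069.4/(13.4×2.30) = 67.146 K
T_out = -23.2 + 67.146 = 43.946 °C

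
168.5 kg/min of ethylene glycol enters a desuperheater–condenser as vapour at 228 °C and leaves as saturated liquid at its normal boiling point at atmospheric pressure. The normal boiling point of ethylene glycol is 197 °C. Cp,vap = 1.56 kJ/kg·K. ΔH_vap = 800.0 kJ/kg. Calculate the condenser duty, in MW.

vapour 228→197 °C: -48.36 kJ/kg
condensation at 197 °C: -800 kJ/kg
Δh = -48.36 + -800 = -848.36 kJ/kg
Q = ṁ·Δh = 168.5 kg/min × -848.36 kJ/kg = -142950 kJ/min
|Q| = 2382.5 kW = 2.3825 MW

Q_c = 2.38 MW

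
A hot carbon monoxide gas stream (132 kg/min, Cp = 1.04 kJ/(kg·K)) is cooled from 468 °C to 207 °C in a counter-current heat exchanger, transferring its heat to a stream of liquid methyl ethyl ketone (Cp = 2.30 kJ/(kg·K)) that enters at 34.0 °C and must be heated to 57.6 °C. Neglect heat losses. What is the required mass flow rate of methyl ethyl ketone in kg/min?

ṁ_c = 660 kg/min

Heat released by hot stream: Q = 132 × 1.04 × (468 − 207) = 35830 kJ/min
Energy balance on cold side (adiabatic exchanger): Q = ṁ_c·Cp_c·(T_c,out − T_c,in)
ṁ_c = 35830 / [2.30 × (57.6 − 34.0)] = 660.1 kg/min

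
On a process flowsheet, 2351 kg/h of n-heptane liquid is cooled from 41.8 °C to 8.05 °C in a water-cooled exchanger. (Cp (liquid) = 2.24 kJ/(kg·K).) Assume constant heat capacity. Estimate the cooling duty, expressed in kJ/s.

Q = ṁ·Cp·ΔT = 2351 × 2.24 × (8.05 − 41.8) = -177740 kJ/h
Converting: 177740 / 3600 s = 49.371 kW

Q_c = 49.4 kJ/s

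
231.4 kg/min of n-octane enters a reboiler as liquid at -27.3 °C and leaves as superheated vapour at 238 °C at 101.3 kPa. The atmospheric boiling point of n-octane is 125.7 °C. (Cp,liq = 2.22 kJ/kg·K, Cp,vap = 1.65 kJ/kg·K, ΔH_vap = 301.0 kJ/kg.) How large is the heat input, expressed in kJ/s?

liquid -27.3→125.7 °C: 339.66 kJ/kg
vaporisation at 125.7 °C: 301 kJ/kg
vapour 125.7→238 °C: 185.29 kJ/kg
Δh = 339.66 + 301 + 185.29 = 825.96 kJ/kg
Q = ṁ·Δh = 231.4 kg/min × 825.96 kJ/kg = 191130 kJ/min
|Q| = 3185.4 kW

Q = 3190 kJ/s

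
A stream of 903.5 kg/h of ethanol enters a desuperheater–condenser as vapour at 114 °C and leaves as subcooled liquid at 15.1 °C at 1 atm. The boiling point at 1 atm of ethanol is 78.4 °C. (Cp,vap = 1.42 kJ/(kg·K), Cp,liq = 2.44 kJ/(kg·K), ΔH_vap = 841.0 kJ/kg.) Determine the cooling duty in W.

vapour 114→78.4 °C: -50.552 kJ/kg
condensation at 78.4 °C: -841 kJ/kg
liquid 78.4→15.1 °C: -154.45 kJ/kg
Δh = -50.552 + -841 + -154.45 = -1046 kJ/kg
Q = ṁ·Δh = 903.5 kg/h × -1046 kJ/kg = -945060 kJ/h
|Q| = 262.52 kW = 262520 W

Q_c = 263000 W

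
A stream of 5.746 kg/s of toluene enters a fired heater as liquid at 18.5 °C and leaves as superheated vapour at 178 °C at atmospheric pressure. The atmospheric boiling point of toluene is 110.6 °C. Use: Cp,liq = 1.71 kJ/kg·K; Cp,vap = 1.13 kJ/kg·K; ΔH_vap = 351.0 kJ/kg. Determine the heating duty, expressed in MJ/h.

liquid 18.5→110.6 °C: 157.49 kJ/kg
vaporisation at 110.6 °C: 351 kJ/kg
vapour 110.6→178 °C: 76.162 kJ/kg
Δh = 157.49 + 351 + 76.162 = 584.65 kJ/kg
Q = ṁ·Δh = 5.746 kg/s × 584.65 kJ/kg = 3359.4 kJ/s
|Q| = 3359.4 kW = 12094 MJ/h

Q = 12100 MJ/h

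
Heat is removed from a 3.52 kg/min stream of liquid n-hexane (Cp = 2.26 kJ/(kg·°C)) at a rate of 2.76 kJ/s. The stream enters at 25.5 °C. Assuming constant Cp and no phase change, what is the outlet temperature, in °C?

Q = 2.76 kJ/s = 165.6 kJ/min
ΔT = Q/(ṁ·Cp) = 165.6/(3.52×2.26) = 20.817 K
T_out = 25.5 − 20.817 = 4.6834 °C

T_out = 4.68 °C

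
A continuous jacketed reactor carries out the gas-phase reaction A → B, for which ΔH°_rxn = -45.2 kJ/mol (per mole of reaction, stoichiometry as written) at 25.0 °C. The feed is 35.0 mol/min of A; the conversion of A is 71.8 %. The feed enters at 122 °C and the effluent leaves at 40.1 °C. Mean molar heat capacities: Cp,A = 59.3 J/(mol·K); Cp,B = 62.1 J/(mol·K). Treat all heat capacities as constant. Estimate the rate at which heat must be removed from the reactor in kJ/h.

Q_out = 78300 kJ/h

Extent of reaction ξ = 0.718 × 35.0 = 25.13 mol/min
Reaction term: ξ·ΔH°_rxn = 25.13 × -45.2 = -1135.9 kJ/min
Sensible, feed 122→25 °C: -201.32 kJ/min
Outlet flows (mol/min): A 9.87, B 25.13
Sensible, products 25→40.1 °C: 32.403 kJ/min
Q = ΔH = -1304.8 kJ/min = -21.747 kW
Heat removed = 78288 kJ/h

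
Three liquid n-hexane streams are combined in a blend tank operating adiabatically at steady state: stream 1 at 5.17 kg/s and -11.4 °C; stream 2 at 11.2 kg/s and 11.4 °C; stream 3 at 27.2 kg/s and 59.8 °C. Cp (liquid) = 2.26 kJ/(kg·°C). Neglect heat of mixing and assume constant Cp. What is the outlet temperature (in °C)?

Adiabatic, steady state ⇒ Σ ṁᵢCp,ᵢ(T_out − Tᵢ) = 0
T_out = Σ ṁᵢCp,ᵢTᵢ / Σ ṁᵢCp,ᵢ
      = 3831.4 / 98.468 = 38.91 °C

T_out = 38.9 °C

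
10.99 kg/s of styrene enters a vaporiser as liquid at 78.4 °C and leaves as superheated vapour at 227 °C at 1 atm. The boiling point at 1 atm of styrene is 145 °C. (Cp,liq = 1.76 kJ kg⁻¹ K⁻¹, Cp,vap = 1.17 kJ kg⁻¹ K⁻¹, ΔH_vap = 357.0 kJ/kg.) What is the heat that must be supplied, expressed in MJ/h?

Q = 22600 MJ/h

liquid 78.4→145 °C: 117.22 kJ/kg
vaporisation at 145 °C: 357 kJ/kg
vapour 145→227 °C: 95.94 kJ/kg
Δh = 117.22 + 357 + 95.94 = 570.16 kJ/kg
Q = ṁ·Δh = 10.99 kg/s × 570.16 kJ/kg = 6266 kJ/s
|Q| = 6266 kW = 22558 MJ/h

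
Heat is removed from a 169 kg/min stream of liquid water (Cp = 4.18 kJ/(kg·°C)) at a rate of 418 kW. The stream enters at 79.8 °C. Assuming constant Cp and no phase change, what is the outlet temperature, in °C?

T_out = 44.3 °C

Q = 418 kW = 25080 kJ/min
ΔT = Q/(ṁ·Cp) = 25080/(169×4.18) = 35.503 K
T_out = 79.8 − 35.503 = 44.297 °C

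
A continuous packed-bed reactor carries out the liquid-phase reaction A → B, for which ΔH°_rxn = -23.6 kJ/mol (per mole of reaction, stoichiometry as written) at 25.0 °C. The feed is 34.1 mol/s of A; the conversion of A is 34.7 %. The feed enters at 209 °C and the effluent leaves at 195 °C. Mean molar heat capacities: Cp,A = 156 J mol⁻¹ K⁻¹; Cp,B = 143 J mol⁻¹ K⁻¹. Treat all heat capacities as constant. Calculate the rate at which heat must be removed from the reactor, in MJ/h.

Extent of reaction ξ = 0.347 × 34.1 = 11.833 mol/s
Reaction term: ξ·ΔH°_rxn = 11.833 × -23.6 = -279.25 kJ/s
Sensible, feed 209→25 °C: -978.81 kJ/s
Outlet flows (mol/s): A 22.267, B 11.833
Sensible, products 25→195 °C: 878.18 kJ/s
Q = ΔH = -379.88 kJ/s = -379.88 kW
Heat removed = 1367.6 MJ/h

Q_out = 1370 MJ/h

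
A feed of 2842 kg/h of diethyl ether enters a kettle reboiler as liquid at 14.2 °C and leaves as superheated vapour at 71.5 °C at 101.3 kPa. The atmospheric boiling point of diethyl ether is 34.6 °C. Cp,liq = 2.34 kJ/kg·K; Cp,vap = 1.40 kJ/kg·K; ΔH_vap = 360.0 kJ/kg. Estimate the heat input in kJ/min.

Q = 21800 kJ/min

liquid 14.2→34.6 °C: 47.736 kJ/kg
vaporisation at 34.6 °C: 360 kJ/kg
vapour 34.6→71.5 °C: 51.66 kJ/kg
Δh = 47.736 + 360 + 51.66 = 459.4 kJ/kg
Q = ṁ·Δh = 2842 kg/h × 459.4 kJ/kg = 1.3056e+06 kJ/h
|Q| = 362.67 kW = 21760 kJ/min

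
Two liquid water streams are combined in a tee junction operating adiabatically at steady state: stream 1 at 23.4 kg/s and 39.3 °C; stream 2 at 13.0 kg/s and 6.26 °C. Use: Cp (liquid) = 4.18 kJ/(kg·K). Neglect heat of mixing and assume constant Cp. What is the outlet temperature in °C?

Adiabatic, steady state ⇒ Σ ṁᵢCp,ᵢ(T_out − Tᵢ) = 0
Σ ṁᵢCp,ᵢTᵢ = 23.4×4.18×39.3 + 13.0×4.18×6.26 = 4184.2
Σ ṁᵢCp,ᵢ = 23.4×4.18 + 13.0×4.18 = 152.15
T_out = 4184.2 / 152.15 = 27.5 °C

T_out = 27.5 °C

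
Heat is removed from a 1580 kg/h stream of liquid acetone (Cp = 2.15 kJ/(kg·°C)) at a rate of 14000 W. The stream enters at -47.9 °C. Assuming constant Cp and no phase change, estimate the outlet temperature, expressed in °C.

T_out = -62.7 °C

Q = 14000 W = 50400 kJ/h
ΔT = Q/(ṁ·Cp) = 50400/(1580×2.15) = 14.837 K
T_out = -47.9 − 14.837 = -62.737 °C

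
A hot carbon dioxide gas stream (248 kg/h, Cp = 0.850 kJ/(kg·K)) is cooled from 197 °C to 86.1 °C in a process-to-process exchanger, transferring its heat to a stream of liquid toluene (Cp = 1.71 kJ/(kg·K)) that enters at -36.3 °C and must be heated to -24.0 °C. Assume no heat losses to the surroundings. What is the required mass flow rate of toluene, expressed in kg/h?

ṁ_c = 1110 kg/h

Heat released by hot stream: Q = 248 × 0.850 × (197 − 86.1) = 23378 kJ/h
Energy balance on cold side (adiabatic exchanger): Q = ṁ_c·Cp_c·(T_c,out − T_c,in)
ṁ_c = 23378 / [1.71 × (-24.0 − -36.3)] = 1111.5 kg/h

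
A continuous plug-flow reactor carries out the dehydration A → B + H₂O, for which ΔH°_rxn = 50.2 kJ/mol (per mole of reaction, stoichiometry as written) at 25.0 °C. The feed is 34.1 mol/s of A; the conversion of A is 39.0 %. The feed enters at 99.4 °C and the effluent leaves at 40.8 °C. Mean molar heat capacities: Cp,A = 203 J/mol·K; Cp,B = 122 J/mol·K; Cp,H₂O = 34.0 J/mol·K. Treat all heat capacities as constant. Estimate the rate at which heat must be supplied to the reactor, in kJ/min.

Q_in = 15100 kJ/min

Extent of reaction ξ = 0.390 × 34.1 = 13.299 mol/s
Reaction term: ξ·ΔH°_rxn = 13.299 × 50.2 = 667.61 kJ/s
Sensible, feed 99.4→25 °C: -515.02 kJ/s
Outlet flows (mol/s): A 20.801, B 13.299, H₂O 13.299
Sensible, products 25→40.8 °C: 99.497 kJ/s
Q = ΔH = 252.09 kJ/s = 252.09 kW
Heat supplied = 15125 kJ/min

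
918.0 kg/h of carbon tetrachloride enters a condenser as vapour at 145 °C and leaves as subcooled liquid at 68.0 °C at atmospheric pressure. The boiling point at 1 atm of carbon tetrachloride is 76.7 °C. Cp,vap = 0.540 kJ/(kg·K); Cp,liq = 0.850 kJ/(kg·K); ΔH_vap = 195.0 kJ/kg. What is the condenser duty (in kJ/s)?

vapour 145→76.7 °C: -36.882 kJ/kg
condensation at 76.7 °C: -195 kJ/kg
liquid 76.7→68.0 °C: -7.395 kJ/kg
Δh = -36.882 + -195 + -7.395 = -239.28 kJ/kg
Q = ṁ·Δh = 918.0 kg/h × -239.28 kJ/kg = -219660 kJ/h
|Q| = 61.016 kW

Q_c = 61.0 kJ/s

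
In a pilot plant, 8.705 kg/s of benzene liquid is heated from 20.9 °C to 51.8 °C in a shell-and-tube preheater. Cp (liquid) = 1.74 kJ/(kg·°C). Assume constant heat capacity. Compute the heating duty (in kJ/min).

Q = ṁ·Cp·ΔT = 8.705 × 1.74 × (51.8 − 20.9) = 468.03 kJ/s
Heating duty = 28082 kJ/min

Q = 28100 kJ/min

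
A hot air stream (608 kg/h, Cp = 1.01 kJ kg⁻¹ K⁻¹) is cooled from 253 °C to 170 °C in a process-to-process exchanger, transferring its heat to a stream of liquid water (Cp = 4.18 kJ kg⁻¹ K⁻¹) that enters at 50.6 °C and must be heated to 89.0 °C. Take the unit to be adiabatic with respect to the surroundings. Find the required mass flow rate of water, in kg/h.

Heat released by hot stream: Q = 608 × 1.01 × (253 − 170) = 50969 kJ/h
Energy balance on cold side (adiabatic exchanger): Q = ṁ_c·Cp_c·(T_c,out − T_c,in)
ṁ_c = 50969 / [4.18 × (89.0 − 50.6)] = 317.54 kg/h

ṁ_c = 318 kg/h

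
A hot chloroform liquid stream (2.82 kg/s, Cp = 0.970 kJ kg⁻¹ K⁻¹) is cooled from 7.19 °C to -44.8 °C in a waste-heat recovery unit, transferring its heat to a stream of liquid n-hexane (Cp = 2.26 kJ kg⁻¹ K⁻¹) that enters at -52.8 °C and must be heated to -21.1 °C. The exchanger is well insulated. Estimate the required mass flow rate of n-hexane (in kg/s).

ṁ_c = 1.99 kg/s

Heat released by hot stream: Q = 2.82 × 0.970 × (7.19 − -44.8) = 142.21 kJ/s
Energy balance on cold side (adiabatic exchanger): Q = ṁ_c·Cp_c·(T_c,out − T_c,in)
ṁ_c = 142.21 / [2.26 × (-21.1 − -52.8)] = 1.9851 kg/s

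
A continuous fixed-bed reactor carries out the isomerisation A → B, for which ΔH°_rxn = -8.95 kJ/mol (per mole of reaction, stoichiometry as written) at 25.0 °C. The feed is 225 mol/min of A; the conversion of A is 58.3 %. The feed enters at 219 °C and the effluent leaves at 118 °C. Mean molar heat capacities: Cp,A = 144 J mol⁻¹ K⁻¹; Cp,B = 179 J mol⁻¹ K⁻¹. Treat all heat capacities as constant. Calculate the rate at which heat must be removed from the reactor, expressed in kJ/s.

Q_out = 67.0 kJ/s

Extent of reaction ξ = 0.583 × 225 = 131.17 mol/min
Reaction term: ξ·ΔH°_rxn = 131.17 × -8.95 = -1174 kJ/min
Sensible, feed 219→25 °C: -6285.6 kJ/min
Outlet flows (mol/min): A 93.825, B 131.17
Sensible, products 25→118 °C: 3440.2 kJ/min
Q = ΔH = -4019.4 kJ/min = -66.991 kW
Heat removed = 66.991 kJ/s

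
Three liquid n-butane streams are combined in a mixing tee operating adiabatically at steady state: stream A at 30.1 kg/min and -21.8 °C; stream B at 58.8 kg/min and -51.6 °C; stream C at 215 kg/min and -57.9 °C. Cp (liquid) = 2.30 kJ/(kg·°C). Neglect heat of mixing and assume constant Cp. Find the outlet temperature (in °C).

Adiabatic, steady state ⇒ Σ ṁᵢCp,ᵢ(T_out − Tᵢ) = 0
T_out = Σ ṁᵢCp,ᵢTᵢ / Σ ṁᵢCp,ᵢ
      = -37119 / 698.97 = -53.105 °C

T_out = -53.1 °C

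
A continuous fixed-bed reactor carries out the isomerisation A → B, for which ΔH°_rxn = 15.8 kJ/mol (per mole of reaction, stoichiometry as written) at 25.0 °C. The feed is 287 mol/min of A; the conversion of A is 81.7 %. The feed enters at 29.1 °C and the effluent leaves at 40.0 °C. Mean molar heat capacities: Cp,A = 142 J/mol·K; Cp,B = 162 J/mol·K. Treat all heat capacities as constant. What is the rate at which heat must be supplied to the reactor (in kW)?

Extent of reaction ξ = 0.817 × 287 = 234.48 mol/min
Reaction term: ξ·ΔH°_rxn = 234.48 × 15.8 = 3704.8 kJ/min
Sensible, feed 29.1→25 °C: -167.09 kJ/min
Outlet flows (mol/min): A 52.521, B 234.48
Sensible, products 25→40.0 °C: 681.65 kJ/min
Q = ΔH = 4219.3 kJ/min = 70.322 kW
Heat supplied = 70.322 kW

Q_in = 70.3 kW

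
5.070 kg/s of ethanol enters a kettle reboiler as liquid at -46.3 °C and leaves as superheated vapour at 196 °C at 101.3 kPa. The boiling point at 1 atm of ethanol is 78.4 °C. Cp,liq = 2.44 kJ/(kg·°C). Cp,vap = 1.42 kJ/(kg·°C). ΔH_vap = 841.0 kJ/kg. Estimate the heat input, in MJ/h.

Q = 24000 MJ/h

liquid -46.3→78.4 °C: 304.27 kJ/kg
vaporisation at 78.4 °C: 841 kJ/kg
vapour 78.4→196 °C: 166.99 kJ/kg
Δh = 304.27 + 841 + 166.99 = 1312.3 kJ/kg
Q = ṁ·Δh = 5.070 kg/s × 1312.3 kJ/kg = 6653.2 kJ/s
|Q| = 6653.2 kW = 23951 MJ/h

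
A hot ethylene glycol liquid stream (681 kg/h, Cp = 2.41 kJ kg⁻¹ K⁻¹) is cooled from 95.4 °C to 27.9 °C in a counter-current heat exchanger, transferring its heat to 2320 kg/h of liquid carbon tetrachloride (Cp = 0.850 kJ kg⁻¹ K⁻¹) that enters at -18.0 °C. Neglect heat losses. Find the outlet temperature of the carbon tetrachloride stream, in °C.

T_c,out = 38.2 °C

Heat released by hot stream: Q = 681 × 2.41 × (95.4 − 27.9) = 110780 kJ/h
Energy balance on cold side (adiabatic exchanger): Q = ṁ_c·Cp_c·(T_c,out − T_c,in)
T_c,out = -18.0 + 110780/(2320 × 0.850) = 38.177 °C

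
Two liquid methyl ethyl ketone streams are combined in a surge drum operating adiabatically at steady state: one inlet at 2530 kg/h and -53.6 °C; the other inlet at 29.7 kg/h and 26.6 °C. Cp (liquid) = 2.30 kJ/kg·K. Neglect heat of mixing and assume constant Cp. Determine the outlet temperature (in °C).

T_out = -52.7 °C

No heat crosses the boundary, so H_out = H_in.
T_out = Σ ṁᵢCp,ᵢTᵢ / Σ ṁᵢCp,ᵢ
      = -310080 / 5887.3 = -52.669 °C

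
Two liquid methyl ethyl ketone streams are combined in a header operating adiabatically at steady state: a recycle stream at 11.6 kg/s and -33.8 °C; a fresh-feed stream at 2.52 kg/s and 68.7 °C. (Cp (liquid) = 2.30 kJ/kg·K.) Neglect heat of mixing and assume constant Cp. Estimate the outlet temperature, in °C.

Adiabatic, steady state ⇒ Σ ṁᵢCp,ᵢ(T_out − Tᵢ) = 0
Σ ṁᵢCp,ᵢTᵢ = 11.6×2.30×-33.8 + 2.52×2.30×68.7 = -503.6
Σ ṁᵢCp,ᵢ = 11.6×2.30 + 2.52×2.30 = 32.476
T_out = -503.6 / 32.476 = -15.507 °C

T_out = -15.5 °C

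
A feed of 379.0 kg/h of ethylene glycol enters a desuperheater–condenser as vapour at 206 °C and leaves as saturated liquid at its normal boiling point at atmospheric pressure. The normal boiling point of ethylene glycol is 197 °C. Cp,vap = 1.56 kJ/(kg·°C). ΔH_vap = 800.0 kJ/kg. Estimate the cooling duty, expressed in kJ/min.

vapour 206→197 °C: -14.04 kJ/kg
condensation at 197 °C: -800 kJ/kg
Δh = -14.04 + -800 = -814.04 kJ/kg
Q = ṁ·Δh = 379.0 kg/h × -814.04 kJ/kg = -308520 kJ/h
|Q| = 85.7 kW = 5142 kJ/min

Q_c = 5140 kJ/min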